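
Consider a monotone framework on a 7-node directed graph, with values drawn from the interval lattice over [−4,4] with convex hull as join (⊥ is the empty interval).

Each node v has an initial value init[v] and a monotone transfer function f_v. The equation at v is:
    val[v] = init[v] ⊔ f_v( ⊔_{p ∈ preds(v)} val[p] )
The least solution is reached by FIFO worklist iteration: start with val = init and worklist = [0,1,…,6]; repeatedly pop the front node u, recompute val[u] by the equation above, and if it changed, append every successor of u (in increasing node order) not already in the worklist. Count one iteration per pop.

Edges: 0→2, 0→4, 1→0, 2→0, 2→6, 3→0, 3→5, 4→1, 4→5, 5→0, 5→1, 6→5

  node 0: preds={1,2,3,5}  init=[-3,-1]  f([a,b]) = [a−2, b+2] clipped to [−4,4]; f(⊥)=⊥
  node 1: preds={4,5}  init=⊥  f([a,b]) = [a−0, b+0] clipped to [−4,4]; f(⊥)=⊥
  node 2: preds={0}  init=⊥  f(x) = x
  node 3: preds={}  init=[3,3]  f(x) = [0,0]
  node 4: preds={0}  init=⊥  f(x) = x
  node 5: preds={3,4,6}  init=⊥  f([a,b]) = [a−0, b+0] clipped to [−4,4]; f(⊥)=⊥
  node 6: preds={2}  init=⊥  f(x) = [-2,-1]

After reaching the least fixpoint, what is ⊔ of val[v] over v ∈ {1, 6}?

[-4,4]

Iteration log — 18 steps:
  step 1. node 0  ⊔preds=[3,3]  new=[-3,4]  old=[-3,-1]  +wl: 
  step 2. node 1  ⊔preds=⊥  new=⊥  stable
  step 3. node 2  ⊔preds=[-3,4]  new=[-3,4]  old=⊥  +wl: 0
  step 4. node 3  ⊔preds=⊥  new=[0,3]  old=[3,3]  +wl: 
  step 5. node 4  ⊔preds=[-3,4]  new=[-3,4]  old=⊥  +wl: 1
  step 6. node 5  ⊔preds=[-3,4]  new=[-3,4]  old=⊥  +wl: 
  step 7. node 6  ⊔preds=[-3,4]  new=[-2,-1]  old=⊥  +wl: 5
  step 8. node 0  ⊔preds=[-3,4]  new=[-4,4]  old=[-3,4]  +wl: 2,4
  step 9. node 1  ⊔preds=[-3,4]  new=[-3,4]  old=⊥  +wl: 0
  step 10. node 5  ⊔preds=[-3,4]  new=[-3,4]  stable
  step 11. node 2  ⊔preds=[-4,4]  new=[-4,4]  old=[-3,4]  +wl: 6
  step 12. node 4  ⊔preds=[-4,4]  new=[-4,4]  old=[-3,4]  +wl: 1,5
  step 13. node 0  ⊔preds=[-4,4]  new=[-4,4]  stable
  step 14. node 6  ⊔preds=[-4,4]  new=[-2,-1]  stable
  step 15. node 1  ⊔preds=[-4,4]  new=[-4,4]  old=[-3,4]  +wl: 0
  step 16. node 5  ⊔preds=[-4,4]  new=[-4,4]  old=[-3,4]  +wl: 1
  step 17. node 0  ⊔preds=[-4,4]  new=[-4,4]  stable
  step 18. node 1  ⊔preds=[-4,4]  new=[-4,4]  stable

Least fixpoint reached:
  node 0: [-4,4]
  node 1: [-4,4]
  node 2: [-4,4]
  node 3: [0,3]
  node 4: [-4,4]
  node 5: [-4,4]
  node 6: [-2,-1]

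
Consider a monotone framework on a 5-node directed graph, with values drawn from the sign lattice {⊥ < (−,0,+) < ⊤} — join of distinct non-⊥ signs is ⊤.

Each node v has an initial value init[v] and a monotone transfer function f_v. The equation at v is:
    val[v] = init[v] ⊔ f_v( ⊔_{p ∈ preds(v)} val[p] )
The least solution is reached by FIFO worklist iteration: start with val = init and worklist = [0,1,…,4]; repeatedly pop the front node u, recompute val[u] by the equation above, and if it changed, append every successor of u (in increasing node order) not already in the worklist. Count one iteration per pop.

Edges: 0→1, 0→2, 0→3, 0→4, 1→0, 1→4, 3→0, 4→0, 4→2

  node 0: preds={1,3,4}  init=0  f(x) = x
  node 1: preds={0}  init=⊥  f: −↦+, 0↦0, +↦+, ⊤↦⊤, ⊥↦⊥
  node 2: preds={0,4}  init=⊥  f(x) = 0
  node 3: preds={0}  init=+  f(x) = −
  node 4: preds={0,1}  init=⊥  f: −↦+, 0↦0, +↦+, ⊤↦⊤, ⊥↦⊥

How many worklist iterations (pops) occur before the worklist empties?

7

Iteration log — 7 steps:
  step 1. node 0  ⊔preds=+  new=⊤  old=0  +wl: 
  step 2. node 1  ⊔preds=⊤  new=⊤  old=⊥  +wl: 0
  step 3. node 2  ⊔preds=⊤  new=0  old=⊥  +wl: 
  step 4. node 3  ⊔preds=⊤  new=⊤  old=+  +wl: 
  step 5. node 4  ⊔preds=⊤  new=⊤  old=⊥  +wl: 2
  step 6. node 0  ⊔preds=⊤  new=⊤  stable
  step 7. node 2  ⊔preds=⊤  new=0  stable

Least fixpoint reached:
  node 0: ⊤
  node 1: ⊤
  node 2: 0
  node 3: ⊤
  node 4: ⊤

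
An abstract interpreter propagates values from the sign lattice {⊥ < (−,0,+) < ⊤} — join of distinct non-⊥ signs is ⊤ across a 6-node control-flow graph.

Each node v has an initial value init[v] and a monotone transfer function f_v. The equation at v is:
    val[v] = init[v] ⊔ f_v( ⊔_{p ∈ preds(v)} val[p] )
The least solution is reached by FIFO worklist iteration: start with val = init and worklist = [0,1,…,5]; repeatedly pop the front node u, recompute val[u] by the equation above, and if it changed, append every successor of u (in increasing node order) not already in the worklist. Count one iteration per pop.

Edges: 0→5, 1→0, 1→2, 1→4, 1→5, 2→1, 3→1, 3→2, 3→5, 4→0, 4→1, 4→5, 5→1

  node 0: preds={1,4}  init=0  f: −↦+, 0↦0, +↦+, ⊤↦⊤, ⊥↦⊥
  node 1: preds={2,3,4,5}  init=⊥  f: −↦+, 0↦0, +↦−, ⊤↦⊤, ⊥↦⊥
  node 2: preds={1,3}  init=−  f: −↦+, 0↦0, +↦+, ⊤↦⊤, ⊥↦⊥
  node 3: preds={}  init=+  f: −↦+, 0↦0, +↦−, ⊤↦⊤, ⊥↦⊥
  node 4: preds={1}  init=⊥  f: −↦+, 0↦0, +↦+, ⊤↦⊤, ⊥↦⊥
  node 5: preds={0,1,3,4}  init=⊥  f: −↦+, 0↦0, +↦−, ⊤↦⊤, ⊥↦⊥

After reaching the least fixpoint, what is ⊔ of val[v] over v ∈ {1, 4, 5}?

⊤

Worklist (9 pops):
  #1 pop 0: in=⊥ → 0 (no change)
  #2 pop 1: in=⊤ → ⊤ (was ⊥); enqueue [0]
  #3 pop 2: in=⊤ → ⊤ (was −); enqueue [1]
  #4 pop 3: in=⊥ → + (no change)
  #5 pop 4: in=⊤ → ⊤ (was ⊥); enqueue []
  #6 pop 5: in=⊤ → ⊤ (was ⊥); enqueue []
  #7 pop 0: in=⊤ → ⊤ (was 0); enqueue [5]
  #8 pop 1: in=⊤ → ⊤ (no change)
  #9 pop 5: in=⊤ → ⊤ (no change)

Fixpoint:
  val[0] = ⊤
  val[1] = ⊤
  val[2] = ⊤
  val[3] = +
  val[4] = ⊤
  val[5] = ⊤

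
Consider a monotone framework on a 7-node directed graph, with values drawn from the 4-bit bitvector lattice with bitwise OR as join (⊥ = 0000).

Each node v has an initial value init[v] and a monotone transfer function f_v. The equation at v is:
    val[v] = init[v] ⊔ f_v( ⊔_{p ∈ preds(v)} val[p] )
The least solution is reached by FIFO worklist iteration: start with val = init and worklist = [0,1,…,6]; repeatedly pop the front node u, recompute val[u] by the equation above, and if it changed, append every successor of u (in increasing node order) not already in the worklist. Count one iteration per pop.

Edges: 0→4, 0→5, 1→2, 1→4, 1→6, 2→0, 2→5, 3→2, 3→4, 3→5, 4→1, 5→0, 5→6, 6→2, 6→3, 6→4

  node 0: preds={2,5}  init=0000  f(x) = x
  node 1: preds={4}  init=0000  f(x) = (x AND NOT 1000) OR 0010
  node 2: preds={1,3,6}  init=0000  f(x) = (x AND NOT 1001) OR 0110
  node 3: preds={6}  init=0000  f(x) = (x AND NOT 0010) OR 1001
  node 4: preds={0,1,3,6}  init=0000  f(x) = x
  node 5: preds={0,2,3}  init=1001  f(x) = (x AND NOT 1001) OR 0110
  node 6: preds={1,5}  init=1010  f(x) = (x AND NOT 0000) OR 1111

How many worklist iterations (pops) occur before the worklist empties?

19

Worklist (19 pops):
  #1 pop 0: in=1001 → 1001 (was 0000); enqueue []
  #2 pop 1: in=0000 → 0010 (was 0000); enqueue []
  #3 pop 2: in=1010 → 0110 (was 0000); enqueue [0]
  #4 pop 3: in=1010 → 1001 (was 0000); enqueue [2]
  #5 pop 4: in=1011 → 1011 (was 0000); enqueue [1]
  #6 pop 5: in=1111 → 1111 (was 1001); enqueue []
  #7 pop 6: in=1111 → 1111 (was 1010); enqueue [3,4]
  #8 pop 0: in=1111 → 1111 (was 1001); enqueue [5]
  #9 pop 2: in=1111 → 0110 (no change)
  #10 pop 1: in=1011 → 0011 (was 0010); enqueue [2,6]
  #11 pop 3: in=1111 → 1101 (was 1001); enqueue []
  #12 pop 4: in=1111 → 1111 (was 1011); enqueue [1]
  #13 pop 5: in=1111 → 1111 (no change)
  #14 pop 2: in=1111 → 0110 (no change)
  #15 pop 6: in=1111 → 1111 (no change)
  #16 pop 1: in=1111 → 0111 (was 0011); enqueue [2,4,6]
  #17 pop 2: in=1111 → 0110 (no change)
  #18 pop 4: in=1111 → 1111 (no change)
  #19 pop 6: in=1111 → 1111 (no change)

Fixpoint:
  val[0] = 1111
  val[1] = 0111
  val[2] = 0110
  val[3] = 1101
  val[4] = 1111
  val[5] = 1111
  val[6] = 1111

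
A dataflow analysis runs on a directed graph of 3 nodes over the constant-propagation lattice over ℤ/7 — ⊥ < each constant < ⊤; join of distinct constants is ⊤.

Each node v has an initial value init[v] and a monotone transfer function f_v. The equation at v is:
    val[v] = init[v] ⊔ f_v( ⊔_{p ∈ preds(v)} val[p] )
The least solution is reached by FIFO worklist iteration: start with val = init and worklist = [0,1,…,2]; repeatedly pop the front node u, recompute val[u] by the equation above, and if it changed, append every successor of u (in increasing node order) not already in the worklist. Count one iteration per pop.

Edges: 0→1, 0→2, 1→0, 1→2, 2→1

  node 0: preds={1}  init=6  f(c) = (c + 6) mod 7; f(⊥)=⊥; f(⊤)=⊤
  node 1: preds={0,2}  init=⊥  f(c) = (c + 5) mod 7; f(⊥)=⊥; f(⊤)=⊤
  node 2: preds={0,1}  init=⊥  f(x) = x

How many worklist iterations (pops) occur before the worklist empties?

7

Trace (7 dequeues):
  [1] u=0 | in ⊥ | out 6 | ==
  [2] u=1 | in 6 | out 4 | prev ⊥ | push {0}
  [3] u=2 | in ⊤ | out ⊤ | prev ⊥ | push {1}
  [4] u=0 | in 4 | out ⊤ | prev 6 | push {2}
  [5] u=1 | in ⊤ | out ⊤ | prev 4 | push {0}
  [6] u=2 | in ⊤ | out ⊤ | ==
  [7] u=0 | in ⊤ | out ⊤ | ==

Converged values:
  [0] ⊤
  [1] ⊤
  [2] ⊤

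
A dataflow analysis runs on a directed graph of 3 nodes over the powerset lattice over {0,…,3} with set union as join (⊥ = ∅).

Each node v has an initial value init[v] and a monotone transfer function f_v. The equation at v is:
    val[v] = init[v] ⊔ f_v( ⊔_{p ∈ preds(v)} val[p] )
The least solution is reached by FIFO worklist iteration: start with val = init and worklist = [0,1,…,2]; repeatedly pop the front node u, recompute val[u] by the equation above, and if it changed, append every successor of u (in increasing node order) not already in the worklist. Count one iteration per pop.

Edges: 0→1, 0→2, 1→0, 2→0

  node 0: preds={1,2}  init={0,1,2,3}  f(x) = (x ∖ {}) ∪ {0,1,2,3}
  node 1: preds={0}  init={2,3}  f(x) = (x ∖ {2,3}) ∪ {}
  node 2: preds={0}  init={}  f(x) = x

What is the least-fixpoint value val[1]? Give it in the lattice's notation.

Trace (4 dequeues):
  [1] u=0 | in {2,3} | out {0,1,2,3} | ==
  [2] u=1 | in {0,1,2,3} | out {0,1,2,3} | prev {2,3} | push {0}
  [3] u=2 | in {0,1,2,3} | out {0,1,2,3} | prev {} | push {}
  [4] u=0 | in {0,1,2,3} | out {0,1,2,3} | ==

Converged values:
  [0] {0,1,2,3}
  [1] {0,1,2,3}
  [2] {0,1,2,3}

{0,1,2,3}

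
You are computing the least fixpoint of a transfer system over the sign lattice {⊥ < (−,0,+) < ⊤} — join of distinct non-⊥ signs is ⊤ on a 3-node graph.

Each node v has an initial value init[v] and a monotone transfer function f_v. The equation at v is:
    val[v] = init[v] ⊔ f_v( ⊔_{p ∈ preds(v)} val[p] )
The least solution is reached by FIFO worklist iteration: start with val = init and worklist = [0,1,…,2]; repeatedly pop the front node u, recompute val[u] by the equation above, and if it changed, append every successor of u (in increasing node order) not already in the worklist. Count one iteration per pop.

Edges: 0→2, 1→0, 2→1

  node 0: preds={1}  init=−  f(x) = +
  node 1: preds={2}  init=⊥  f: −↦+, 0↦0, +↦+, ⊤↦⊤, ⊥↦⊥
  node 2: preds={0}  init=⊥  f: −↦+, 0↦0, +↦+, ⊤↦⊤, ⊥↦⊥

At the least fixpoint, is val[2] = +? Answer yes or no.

no

Trace (5 dequeues):
  [1] u=0 | in ⊥ | out ⊤ | prev − | push {}
  [2] u=1 | in ⊥ | out ⊥ | ==
  [3] u=2 | in ⊤ | out ⊤ | prev ⊥ | push {1}
  [4] u=1 | in ⊤ | out ⊤ | prev ⊥ | push {0}
  [5] u=0 | in ⊤ | out ⊤ | ==

Converged values:
  [0] ⊤
  [1] ⊤
  [2] ⊤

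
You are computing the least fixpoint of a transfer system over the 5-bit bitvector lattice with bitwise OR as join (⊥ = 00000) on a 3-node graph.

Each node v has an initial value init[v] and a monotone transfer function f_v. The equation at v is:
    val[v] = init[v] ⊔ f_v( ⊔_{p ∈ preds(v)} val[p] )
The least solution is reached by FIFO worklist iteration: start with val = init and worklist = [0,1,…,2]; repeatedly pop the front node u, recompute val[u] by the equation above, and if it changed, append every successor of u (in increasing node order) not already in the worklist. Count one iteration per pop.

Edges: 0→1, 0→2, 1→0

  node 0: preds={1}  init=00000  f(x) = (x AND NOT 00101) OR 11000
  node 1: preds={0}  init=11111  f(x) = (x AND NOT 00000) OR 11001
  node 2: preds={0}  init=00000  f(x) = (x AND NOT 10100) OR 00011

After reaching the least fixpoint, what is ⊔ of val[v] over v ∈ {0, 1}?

Iteration log — 3 steps:
  step 1. node 0  ⊔preds=11111  new=11010  old=00000  +wl: 
  step 2. node 1  ⊔preds=11010  new=11111  stable
  step 3. node 2  ⊔preds=11010  new=01011  old=00000  +wl: 

Least fixpoint reached:
  node 0: 11010
  node 1: 11111
  node 2: 01011

11111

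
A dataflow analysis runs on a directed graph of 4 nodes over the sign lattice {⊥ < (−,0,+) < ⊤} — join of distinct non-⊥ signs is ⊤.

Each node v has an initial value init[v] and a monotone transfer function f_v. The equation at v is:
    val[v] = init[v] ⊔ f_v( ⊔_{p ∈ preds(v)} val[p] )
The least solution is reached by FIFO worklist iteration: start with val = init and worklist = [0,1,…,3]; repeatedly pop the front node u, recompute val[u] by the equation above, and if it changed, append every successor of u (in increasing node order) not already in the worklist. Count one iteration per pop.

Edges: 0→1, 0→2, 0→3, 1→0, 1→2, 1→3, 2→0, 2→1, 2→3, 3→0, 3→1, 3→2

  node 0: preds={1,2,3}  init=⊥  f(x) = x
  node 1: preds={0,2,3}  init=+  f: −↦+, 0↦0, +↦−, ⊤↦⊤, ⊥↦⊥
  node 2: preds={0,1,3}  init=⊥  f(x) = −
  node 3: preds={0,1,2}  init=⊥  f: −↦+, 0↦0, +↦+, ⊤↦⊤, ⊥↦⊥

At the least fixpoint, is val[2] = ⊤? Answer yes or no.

no

Iteration log — 8 steps:
  step 1. node 0  ⊔preds=+  new=+  old=⊥  +wl: 
  step 2. node 1  ⊔preds=+  new=⊤  old=+  +wl: 0
  step 3. node 2  ⊔preds=⊤  new=−  old=⊥  +wl: 1
  step 4. node 3  ⊔preds=⊤  new=⊤  old=⊥  +wl: 2
  step 5. node 0  ⊔preds=⊤  new=⊤  old=+  +wl: 3
  step 6. node 1  ⊔preds=⊤  new=⊤  stable
  step 7. node 2  ⊔preds=⊤  new=−  stable
  step 8. node 3  ⊔preds=⊤  new=⊤  stable

Least fixpoint reached:
  node 0: ⊤
  node 1: ⊤
  node 2: −
  node 3: ⊤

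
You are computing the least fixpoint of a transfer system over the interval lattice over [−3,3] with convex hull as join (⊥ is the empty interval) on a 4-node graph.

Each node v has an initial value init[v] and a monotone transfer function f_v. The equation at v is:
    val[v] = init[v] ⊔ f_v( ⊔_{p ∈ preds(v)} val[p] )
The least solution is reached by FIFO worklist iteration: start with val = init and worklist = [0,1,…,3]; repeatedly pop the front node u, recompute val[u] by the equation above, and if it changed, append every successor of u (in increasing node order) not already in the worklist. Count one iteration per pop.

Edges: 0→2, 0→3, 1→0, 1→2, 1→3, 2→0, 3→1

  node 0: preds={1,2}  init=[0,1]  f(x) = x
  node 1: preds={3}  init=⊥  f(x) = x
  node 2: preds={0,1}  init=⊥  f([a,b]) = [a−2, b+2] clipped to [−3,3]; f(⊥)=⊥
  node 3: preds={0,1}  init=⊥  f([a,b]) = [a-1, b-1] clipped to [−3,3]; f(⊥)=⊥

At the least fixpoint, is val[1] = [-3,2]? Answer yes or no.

Worklist (13 pops):
  #1 pop 0: in=⊥ → [0,1] (no change)
  #2 pop 1: in=⊥ → ⊥ (no change)
  #3 pop 2: in=[0,1] → [-2,3] (was ⊥); enqueue [0]
  #4 pop 3: in=[0,1] → [-1,0] (was ⊥); enqueue [1]
  #5 pop 0: in=[-2,3] → [-2,3] (was [0,1]); enqueue [2,3]
  #6 pop 1: in=[-1,0] → [-1,0] (was ⊥); enqueue [0]
  #7 pop 2: in=[-2,3] → [-3,3] (was [-2,3]); enqueue []
  #8 pop 3: in=[-2,3] → [-3,2] (was [-1,0]); enqueue [1]
  #9 pop 0: in=[-3,3] → [-3,3] (was [-2,3]); enqueue [2,3]
  #10 pop 1: in=[-3,2] → [-3,2] (was [-1,0]); enqueue [0]
  #11 pop 2: in=[-3,3] → [-3,3] (no change)
  #12 pop 3: in=[-3,3] → [-3,2] (no change)
  #13 pop 0: in=[-3,3] → [-3,3] (no change)

Fixpoint:
  val[0] = [-3,3]
  val[1] = [-3,2]
  val[2] = [-3,3]
  val[3] = [-3,2]

yes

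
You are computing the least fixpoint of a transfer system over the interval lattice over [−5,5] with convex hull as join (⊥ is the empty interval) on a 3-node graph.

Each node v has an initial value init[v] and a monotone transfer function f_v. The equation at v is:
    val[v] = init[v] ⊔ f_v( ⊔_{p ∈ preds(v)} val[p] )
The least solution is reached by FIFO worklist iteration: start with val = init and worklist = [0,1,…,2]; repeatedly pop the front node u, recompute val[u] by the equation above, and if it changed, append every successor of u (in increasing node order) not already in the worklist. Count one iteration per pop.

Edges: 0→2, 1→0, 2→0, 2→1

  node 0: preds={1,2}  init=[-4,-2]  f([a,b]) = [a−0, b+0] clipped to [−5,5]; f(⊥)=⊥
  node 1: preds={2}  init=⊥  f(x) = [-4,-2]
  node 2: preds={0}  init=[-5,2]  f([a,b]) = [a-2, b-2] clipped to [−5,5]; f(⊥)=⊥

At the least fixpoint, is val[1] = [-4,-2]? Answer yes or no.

Trace (4 dequeues):
  [1] u=0 | in [-5,2] | out [-5,2] | prev [-4,-2] | push {}
  [2] u=1 | in [-5,2] | out [-4,-2] | prev ⊥ | push {0}
  [3] u=2 | in [-5,2] | out [-5,2] | ==
  [4] u=0 | in [-5,2] | out [-5,2] | ==

Converged values:
  [0] [-5,2]
  [1] [-4,-2]
  [2] [-5,2]

yes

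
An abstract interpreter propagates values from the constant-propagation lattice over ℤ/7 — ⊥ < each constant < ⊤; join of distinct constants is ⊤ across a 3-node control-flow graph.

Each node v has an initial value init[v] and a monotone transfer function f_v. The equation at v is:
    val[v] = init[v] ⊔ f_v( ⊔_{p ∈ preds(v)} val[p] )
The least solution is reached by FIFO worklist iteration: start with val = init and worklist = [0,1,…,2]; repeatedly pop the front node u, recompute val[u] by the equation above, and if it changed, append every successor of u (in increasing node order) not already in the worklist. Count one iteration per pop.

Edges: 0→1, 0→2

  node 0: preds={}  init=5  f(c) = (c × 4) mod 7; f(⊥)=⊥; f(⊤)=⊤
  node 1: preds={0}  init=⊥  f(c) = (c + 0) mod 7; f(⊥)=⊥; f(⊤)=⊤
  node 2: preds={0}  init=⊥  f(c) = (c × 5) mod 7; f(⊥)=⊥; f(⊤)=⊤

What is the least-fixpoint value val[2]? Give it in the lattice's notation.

4

Worklist (3 pops):
  #1 pop 0: in=⊥ → 5 (no change)
  #2 pop 1: in=5 → 5 (was ⊥); enqueue []
  #3 pop 2: in=5 → 4 (was ⊥); enqueue []

Fixpoint:
  val[0] = 5
  val[1] = 5
  val[2] = 4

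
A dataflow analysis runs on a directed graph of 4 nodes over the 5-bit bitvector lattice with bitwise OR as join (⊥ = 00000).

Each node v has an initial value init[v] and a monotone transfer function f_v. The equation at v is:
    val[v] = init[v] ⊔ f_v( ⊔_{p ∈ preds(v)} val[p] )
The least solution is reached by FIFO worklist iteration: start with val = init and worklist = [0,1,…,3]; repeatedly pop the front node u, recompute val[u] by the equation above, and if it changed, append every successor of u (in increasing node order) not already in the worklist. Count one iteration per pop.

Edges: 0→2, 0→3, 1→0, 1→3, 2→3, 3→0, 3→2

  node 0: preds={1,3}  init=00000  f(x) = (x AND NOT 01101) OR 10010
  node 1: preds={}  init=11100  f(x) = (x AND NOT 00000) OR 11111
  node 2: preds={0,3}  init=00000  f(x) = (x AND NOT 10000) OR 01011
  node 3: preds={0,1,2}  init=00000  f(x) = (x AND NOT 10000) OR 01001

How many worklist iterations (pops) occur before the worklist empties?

7

Worklist (7 pops):
  #1 pop 0: in=11100 → 10010 (was 00000); enqueue []
  #2 pop 1: in=00000 → 11111 (was 11100); enqueue [0]
  #3 pop 2: in=10010 → 01011 (was 00000); enqueue []
  #4 pop 3: in=11111 → 01111 (was 00000); enqueue [2]
  #5 pop 0: in=11111 → 10010 (no change)
  #6 pop 2: in=11111 → 01111 (was 01011); enqueue [3]
  #7 pop 3: in=11111 → 01111 (no change)

Fixpoint:
  val[0] = 10010
  val[1] = 11111
  val[2] = 01111
  val[3] = 01111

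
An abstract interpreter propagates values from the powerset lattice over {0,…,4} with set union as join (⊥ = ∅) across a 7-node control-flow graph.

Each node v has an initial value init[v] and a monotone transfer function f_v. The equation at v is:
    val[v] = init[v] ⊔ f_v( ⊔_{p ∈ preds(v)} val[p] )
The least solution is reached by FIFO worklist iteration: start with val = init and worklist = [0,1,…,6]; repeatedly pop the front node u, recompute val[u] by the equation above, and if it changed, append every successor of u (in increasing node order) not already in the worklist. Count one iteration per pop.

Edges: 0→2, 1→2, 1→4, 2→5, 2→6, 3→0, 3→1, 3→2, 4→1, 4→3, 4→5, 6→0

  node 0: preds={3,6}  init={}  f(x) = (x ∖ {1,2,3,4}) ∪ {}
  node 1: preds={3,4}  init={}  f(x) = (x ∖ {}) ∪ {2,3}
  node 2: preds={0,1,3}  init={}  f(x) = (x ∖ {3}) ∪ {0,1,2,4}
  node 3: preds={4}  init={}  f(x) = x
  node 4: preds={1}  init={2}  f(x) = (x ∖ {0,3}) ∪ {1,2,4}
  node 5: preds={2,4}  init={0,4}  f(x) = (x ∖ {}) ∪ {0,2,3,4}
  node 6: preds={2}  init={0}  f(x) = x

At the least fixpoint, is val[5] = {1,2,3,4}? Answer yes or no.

no

Iteration log — 15 steps:
  step 1. node 0  ⊔preds={0}  new={0}  old={}  +wl: 
  step 2. node 1  ⊔preds={2}  new={2,3}  old={}  +wl: 
  step 3. node 2  ⊔preds={0,2,3}  new={0,1,2,4}  old={}  +wl: 
  step 4. node 3  ⊔preds={2}  new={2}  old={}  +wl: 0,1,2
  step 5. node 4  ⊔preds={2,3}  new={1,2,4}  old={2}  +wl: 3
  step 6. node 5  ⊔preds={0,1,2,4}  new={0,1,2,3,4}  old={0,4}  +wl: 
  step 7. node 6  ⊔preds={0,1,2,4}  new={0,1,2,4}  old={0}  +wl: 
  step 8. node 0  ⊔preds={0,1,2,4}  new={0}  stable
  step 9. node 1  ⊔preds={1,2,4}  new={1,2,3,4}  old={2,3}  +wl: 4
  step 10. node 2  ⊔preds={0,1,2,3,4}  new={0,1,2,4}  stable
  step 11. node 3  ⊔preds={1,2,4}  new={1,2,4}  old={2}  +wl: 0,1,2
  step 12. node 4  ⊔preds={1,2,3,4}  new={1,2,4}  stable
  step 13. node 0  ⊔preds={0,1,2,4}  new={0}  stable
  step 14. node 1  ⊔preds={1,2,4}  new={1,2,3,4}  stable
  step 15. node 2  ⊔preds={0,1,2,3,4}  new={0,1,2,4}  stable

Least fixpoint reached:
  node 0: {0}
  node 1: {1,2,3,4}
  node 2: {0,1,2,4}
  node 3: {1,2,4}
  node 4: {1,2,4}
  node 5: {0,1,2,3,4}
  node 6: {0,1,2,4}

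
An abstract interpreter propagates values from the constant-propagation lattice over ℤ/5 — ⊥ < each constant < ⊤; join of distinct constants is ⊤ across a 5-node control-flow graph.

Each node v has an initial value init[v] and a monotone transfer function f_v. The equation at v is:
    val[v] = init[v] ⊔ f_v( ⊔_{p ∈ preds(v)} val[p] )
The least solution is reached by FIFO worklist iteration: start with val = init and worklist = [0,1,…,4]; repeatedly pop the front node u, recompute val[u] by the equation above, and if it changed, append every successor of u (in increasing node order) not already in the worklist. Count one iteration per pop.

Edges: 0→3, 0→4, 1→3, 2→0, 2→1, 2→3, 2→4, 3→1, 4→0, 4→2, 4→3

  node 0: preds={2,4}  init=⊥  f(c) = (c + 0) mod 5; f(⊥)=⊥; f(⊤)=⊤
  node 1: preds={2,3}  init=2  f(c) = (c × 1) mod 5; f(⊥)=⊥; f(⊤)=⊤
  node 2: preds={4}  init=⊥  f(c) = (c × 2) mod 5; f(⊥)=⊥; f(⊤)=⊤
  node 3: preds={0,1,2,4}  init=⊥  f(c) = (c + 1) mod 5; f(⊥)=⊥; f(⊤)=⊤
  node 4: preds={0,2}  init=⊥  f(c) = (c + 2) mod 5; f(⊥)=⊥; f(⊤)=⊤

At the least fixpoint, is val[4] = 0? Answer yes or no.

no

Trace (8 dequeues):
  [1] u=0 | in ⊥ | out ⊥ | ==
  [2] u=1 | in ⊥ | out 2 | ==
  [3] u=2 | in ⊥ | out ⊥ | ==
  [4] u=3 | in 2 | out 3 | prev ⊥ | push {1}
  [5] u=4 | in ⊥ | out ⊥ | ==
  [6] u=1 | in 3 | out ⊤ | prev 2 | push {3}
  [7] u=3 | in ⊤ | out ⊤ | prev 3 | push {1}
  [8] u=1 | in ⊤ | out ⊤ | ==

Converged values:
  [0] ⊥
  [1] ⊤
  [2] ⊥
  [3] ⊤
  [4] ⊥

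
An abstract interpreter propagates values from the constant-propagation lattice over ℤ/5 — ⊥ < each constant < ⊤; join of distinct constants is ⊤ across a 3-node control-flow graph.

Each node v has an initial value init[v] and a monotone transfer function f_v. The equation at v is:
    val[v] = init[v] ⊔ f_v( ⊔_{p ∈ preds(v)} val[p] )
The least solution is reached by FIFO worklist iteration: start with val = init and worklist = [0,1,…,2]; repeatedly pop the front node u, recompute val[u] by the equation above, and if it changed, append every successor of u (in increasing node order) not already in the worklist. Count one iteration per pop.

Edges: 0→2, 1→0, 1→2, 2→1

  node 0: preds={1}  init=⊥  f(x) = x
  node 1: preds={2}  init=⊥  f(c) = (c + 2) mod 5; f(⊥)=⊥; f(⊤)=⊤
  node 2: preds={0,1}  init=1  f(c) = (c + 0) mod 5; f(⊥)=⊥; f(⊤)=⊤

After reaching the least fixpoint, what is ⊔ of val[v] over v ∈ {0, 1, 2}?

⊤

Worklist (8 pops):
  #1 pop 0: in=⊥ → ⊥ (no change)
  #2 pop 1: in=1 → 3 (was ⊥); enqueue [0]
  #3 pop 2: in=3 → ⊤ (was 1); enqueue [1]
  #4 pop 0: in=3 → 3 (was ⊥); enqueue [2]
  #5 pop 1: in=⊤ → ⊤ (was 3); enqueue [0]
  #6 pop 2: in=⊤ → ⊤ (no change)
  #7 pop 0: in=⊤ → ⊤ (was 3); enqueue [2]
  #8 pop 2: in=⊤ → ⊤ (no change)

Fixpoint:
  val[0] = ⊤
  val[1] = ⊤
  val[2] = ⊤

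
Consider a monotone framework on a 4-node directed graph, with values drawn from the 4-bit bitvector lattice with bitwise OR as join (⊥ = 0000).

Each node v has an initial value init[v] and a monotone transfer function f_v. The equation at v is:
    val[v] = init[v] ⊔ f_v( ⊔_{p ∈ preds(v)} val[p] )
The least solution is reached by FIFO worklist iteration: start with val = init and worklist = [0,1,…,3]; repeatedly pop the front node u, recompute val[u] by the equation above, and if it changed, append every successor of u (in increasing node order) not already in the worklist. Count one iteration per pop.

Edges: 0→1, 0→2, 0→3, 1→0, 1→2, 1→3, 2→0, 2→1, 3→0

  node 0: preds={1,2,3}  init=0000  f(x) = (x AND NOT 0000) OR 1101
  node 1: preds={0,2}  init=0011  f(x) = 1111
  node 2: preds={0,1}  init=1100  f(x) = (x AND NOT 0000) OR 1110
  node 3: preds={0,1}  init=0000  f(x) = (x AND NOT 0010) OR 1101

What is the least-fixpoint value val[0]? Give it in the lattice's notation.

Worklist (6 pops):
  #1 pop 0: in=1111 → 1111 (was 0000); enqueue []
  #2 pop 1: in=1111 → 1111 (was 0011); enqueue [0]
  #3 pop 2: in=1111 → 1111 (was 1100); enqueue [1]
  #4 pop 3: in=1111 → 1101 (was 0000); enqueue []
  #5 pop 0: in=1111 → 1111 (no change)
  #6 pop 1: in=1111 → 1111 (no change)

Fixpoint:
  val[0] = 1111
  val[1] = 1111
  val[2] = 1111
  val[3] = 1101

1111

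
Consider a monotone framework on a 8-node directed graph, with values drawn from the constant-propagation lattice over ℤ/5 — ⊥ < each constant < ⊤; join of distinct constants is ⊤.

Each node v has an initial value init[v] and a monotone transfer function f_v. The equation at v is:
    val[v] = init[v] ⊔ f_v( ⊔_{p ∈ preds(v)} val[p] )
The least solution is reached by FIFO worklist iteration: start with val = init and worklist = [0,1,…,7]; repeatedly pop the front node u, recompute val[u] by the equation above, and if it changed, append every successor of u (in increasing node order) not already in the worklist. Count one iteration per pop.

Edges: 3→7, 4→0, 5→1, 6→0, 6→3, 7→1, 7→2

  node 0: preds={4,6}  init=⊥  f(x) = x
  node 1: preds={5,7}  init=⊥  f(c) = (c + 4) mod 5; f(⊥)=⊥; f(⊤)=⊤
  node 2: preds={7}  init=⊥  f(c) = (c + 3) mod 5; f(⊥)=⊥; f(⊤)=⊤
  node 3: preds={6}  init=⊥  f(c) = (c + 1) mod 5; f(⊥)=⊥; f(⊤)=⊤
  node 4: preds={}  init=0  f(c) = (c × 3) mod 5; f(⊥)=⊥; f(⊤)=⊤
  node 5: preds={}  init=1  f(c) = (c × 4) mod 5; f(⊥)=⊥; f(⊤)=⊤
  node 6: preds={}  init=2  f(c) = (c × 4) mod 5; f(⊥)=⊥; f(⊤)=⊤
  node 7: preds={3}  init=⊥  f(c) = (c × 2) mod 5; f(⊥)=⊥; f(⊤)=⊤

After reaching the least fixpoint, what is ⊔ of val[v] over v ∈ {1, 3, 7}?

⊤

Iteration log — 10 steps:
  step 1. node 0  ⊔preds=⊤  new=⊤  old=⊥  +wl: 
  step 2. node 1  ⊔preds=1  new=0  old=⊥  +wl: 
  step 3. node 2  ⊔preds=⊥  new=⊥  stable
  step 4. node 3  ⊔preds=2  new=3  old=⊥  +wl: 
  step 5. node 4  ⊔preds=⊥  new=0  stable
  step 6. node 5  ⊔preds=⊥  new=1  stable
  step 7. node 6  ⊔preds=⊥  new=2  stable
  step 8. node 7  ⊔preds=3  new=1  old=⊥  +wl: 1,2
  step 9. node 1  ⊔preds=1  new=0  stable
  step 10. node 2  ⊔preds=1  new=4  old=⊥  +wl: 

Least fixpoint reached:
  node 0: ⊤
  node 1: 0
  node 2: 4
  node 3: 3
  node 4: 0
  node 5: 1
  node 6: 2
  node 7: 1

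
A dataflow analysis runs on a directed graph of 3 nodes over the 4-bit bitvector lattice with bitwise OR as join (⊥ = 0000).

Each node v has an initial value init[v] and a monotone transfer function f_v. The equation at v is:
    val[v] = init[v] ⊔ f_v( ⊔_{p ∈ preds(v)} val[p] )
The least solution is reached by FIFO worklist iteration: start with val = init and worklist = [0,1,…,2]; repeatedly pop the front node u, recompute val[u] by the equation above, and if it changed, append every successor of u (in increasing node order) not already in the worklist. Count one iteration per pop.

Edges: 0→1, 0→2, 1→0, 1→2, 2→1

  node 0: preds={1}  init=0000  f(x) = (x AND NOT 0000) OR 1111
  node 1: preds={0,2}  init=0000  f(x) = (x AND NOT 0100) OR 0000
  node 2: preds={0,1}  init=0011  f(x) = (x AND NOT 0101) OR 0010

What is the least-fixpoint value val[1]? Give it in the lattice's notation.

1011

Iteration log — 5 steps:
  step 1. node 0  ⊔preds=0000  new=1111  old=0000  +wl: 
  step 2. node 1  ⊔preds=1111  new=1011  old=0000  +wl: 0
  step 3. node 2  ⊔preds=1111  new=1011  old=0011  +wl: 1
  step 4. node 0  ⊔preds=1011  new=1111  stable
  step 5. node 1  ⊔preds=1111  new=1011  stable

Least fixpoint reached:
  node 0: 1111
  node 1: 1011
  node 2: 1011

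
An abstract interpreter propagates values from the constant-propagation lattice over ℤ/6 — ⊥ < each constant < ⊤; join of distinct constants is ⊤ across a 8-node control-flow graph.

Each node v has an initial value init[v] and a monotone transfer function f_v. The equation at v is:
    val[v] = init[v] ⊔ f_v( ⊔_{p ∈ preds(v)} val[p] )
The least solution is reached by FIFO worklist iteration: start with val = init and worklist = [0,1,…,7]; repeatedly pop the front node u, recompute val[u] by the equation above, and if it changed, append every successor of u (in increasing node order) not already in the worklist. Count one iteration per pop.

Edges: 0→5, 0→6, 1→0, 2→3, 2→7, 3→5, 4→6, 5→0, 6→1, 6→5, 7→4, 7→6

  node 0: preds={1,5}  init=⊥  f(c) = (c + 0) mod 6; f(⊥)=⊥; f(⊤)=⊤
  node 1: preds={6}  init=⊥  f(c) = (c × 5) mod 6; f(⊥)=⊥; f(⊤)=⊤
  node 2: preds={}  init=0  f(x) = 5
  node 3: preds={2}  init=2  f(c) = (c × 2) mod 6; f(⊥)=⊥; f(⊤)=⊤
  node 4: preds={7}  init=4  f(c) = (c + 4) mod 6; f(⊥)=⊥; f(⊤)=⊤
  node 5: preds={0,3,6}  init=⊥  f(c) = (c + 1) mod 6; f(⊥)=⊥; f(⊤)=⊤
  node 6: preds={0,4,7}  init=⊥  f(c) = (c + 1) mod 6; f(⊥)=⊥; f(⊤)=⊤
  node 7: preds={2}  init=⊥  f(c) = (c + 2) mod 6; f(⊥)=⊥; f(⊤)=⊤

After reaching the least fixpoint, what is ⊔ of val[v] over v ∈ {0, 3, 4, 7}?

Iteration log — 17 steps:
  step 1. node 0  ⊔preds=⊥  new=⊥  stable
  step 2. node 1  ⊔preds=⊥  new=⊥  stable
  step 3. node 2  ⊔preds=⊥  new=⊤  old=0  +wl: 
  step 4. node 3  ⊔preds=⊤  new=⊤  old=2  +wl: 
  step 5. node 4  ⊔preds=⊥  new=4  stable
  step 6. node 5  ⊔preds=⊤  new=⊤  old=⊥  +wl: 0
  step 7. node 6  ⊔preds=4  new=5  old=⊥  +wl: 1,5
  step 8. node 7  ⊔preds=⊤  new=⊤  old=⊥  +wl: 4,6
  step 9. node 0  ⊔preds=⊤  new=⊤  old=⊥  +wl: 
  step 10. node 1  ⊔preds=5  new=1  old=⊥  +wl: 0
  step 11. node 5  ⊔preds=⊤  new=⊤  stable
  step 12. node 4  ⊔preds=⊤  new=⊤  old=4  +wl: 
  step 13. node 6  ⊔preds=⊤  new=⊤  old=5  +wl: 1,5
  step 14. node 0  ⊔preds=⊤  new=⊤  stable
  step 15. node 1  ⊔preds=⊤  new=⊤  old=1  +wl: 0
  step 16. node 5  ⊔preds=⊤  new=⊤  stable
  step 17. node 0  ⊔preds=⊤  new=⊤  stable

Least fixpoint reached:
  node 0: ⊤
  node 1: ⊤
  node 2: ⊤
  node 3: ⊤
  node 4: ⊤
  node 5: ⊤
  node 6: ⊤
  node 7: ⊤

⊤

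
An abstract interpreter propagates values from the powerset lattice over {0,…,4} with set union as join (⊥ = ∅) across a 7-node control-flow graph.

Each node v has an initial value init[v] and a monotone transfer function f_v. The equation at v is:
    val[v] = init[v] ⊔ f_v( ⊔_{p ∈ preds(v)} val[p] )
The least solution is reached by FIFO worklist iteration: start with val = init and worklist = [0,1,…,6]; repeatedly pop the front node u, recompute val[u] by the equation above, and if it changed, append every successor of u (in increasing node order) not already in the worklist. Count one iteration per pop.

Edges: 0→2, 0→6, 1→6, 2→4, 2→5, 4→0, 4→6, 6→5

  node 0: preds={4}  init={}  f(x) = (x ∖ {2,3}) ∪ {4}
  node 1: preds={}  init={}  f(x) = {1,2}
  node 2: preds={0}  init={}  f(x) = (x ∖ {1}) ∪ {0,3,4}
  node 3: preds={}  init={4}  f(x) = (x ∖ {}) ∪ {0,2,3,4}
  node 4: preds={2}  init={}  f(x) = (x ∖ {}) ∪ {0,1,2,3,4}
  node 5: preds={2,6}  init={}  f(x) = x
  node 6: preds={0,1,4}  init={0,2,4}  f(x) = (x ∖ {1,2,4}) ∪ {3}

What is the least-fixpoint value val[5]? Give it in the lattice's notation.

Worklist (11 pops):
  #1 pop 0: in={} → {4} (was {}); enqueue []
  #2 pop 1: in={} → {1,2} (was {}); enqueue []
  #3 pop 2: in={4} → {0,3,4} (was {}); enqueue []
  #4 pop 3: in={} → {0,2,3,4} (was {4}); enqueue []
  #5 pop 4: in={0,3,4} → {0,1,2,3,4} (was {}); enqueue [0]
  #6 pop 5: in={0,2,3,4} → {0,2,3,4} (was {}); enqueue []
  #7 pop 6: in={0,1,2,3,4} → {0,2,3,4} (was {0,2,4}); enqueue [5]
  #8 pop 0: in={0,1,2,3,4} → {0,1,4} (was {4}); enqueue [2,6]
  #9 pop 5: in={0,2,3,4} → {0,2,3,4} (no change)
  #10 pop 2: in={0,1,4} → {0,3,4} (no change)
  #11 pop 6: in={0,1,2,3,4} → {0,2,3,4} (no change)

Fixpoint:
  val[0] = {0,1,4}
  val[1] = {1,2}
  val[2] = {0,3,4}
  val[3] = {0,2,3,4}
  val[4] = {0,1,2,3,4}
  val[5] = {0,2,3,4}
  val[6] = {0,2,3,4}

{0,2,3,4}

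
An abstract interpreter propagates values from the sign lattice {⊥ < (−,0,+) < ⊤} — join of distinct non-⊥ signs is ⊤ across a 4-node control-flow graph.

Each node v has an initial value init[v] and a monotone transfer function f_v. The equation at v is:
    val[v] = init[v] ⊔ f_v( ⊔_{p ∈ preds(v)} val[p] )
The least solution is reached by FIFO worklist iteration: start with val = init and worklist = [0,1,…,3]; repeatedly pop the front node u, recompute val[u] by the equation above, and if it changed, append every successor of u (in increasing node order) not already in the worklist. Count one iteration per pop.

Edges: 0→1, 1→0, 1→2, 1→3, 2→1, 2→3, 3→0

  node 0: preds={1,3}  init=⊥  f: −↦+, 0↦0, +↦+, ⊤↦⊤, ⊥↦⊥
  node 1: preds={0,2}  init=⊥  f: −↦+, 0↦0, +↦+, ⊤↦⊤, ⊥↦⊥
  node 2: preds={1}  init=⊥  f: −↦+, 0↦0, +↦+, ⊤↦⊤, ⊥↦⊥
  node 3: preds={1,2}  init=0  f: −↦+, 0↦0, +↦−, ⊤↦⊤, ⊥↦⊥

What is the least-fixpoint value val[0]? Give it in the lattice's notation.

0

Worklist (6 pops):
  #1 pop 0: in=0 → 0 (was ⊥); enqueue []
  #2 pop 1: in=0 → 0 (was ⊥); enqueue [0]
  #3 pop 2: in=0 → 0 (was ⊥); enqueue [1]
  #4 pop 3: in=0 → 0 (no change)
  #5 pop 0: in=0 → 0 (no change)
  #6 pop 1: in=0 → 0 (no change)

Fixpoint:
  val[0] = 0
  val[1] = 0
  val[2] = 0
  val[3] = 0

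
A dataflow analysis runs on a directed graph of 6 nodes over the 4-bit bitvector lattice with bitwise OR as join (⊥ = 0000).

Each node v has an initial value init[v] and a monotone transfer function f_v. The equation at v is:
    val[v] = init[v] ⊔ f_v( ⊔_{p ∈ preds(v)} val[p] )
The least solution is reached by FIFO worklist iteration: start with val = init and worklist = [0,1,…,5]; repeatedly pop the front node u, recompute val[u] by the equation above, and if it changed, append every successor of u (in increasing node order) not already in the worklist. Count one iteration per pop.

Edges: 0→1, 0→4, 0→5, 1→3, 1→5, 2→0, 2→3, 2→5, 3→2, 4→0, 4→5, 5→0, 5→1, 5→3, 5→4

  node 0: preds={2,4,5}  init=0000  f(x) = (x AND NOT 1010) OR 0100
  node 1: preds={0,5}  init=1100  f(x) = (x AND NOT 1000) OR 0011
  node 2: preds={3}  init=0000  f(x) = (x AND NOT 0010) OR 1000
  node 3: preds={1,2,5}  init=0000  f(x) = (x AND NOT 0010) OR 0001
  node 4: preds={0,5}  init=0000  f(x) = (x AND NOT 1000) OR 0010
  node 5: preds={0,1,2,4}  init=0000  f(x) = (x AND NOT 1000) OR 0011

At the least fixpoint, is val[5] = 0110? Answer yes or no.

no

Iteration log — 13 steps:
  step 1. node 0  ⊔preds=0000  new=0100  old=0000  +wl: 
  step 2. node 1  ⊔preds=0100  new=1111  old=1100  +wl: 
  step 3. node 2  ⊔preds=0000  new=1000  old=0000  +wl: 0
  step 4. node 3  ⊔preds=1111  new=1101  old=0000  +wl: 2
  step 5. node 4  ⊔preds=0100  new=0110  old=0000  +wl: 
  step 6. node 5  ⊔preds=1111  new=0111  old=0000  +wl: 1,3,4
  step 7. node 0  ⊔preds=1111  new=0101  old=0100  +wl: 5
  step 8. node 2  ⊔preds=1101  new=1101  old=1000  +wl: 0
  step 9. node 1  ⊔preds=0111  new=1111  stable
  step 10. node 3  ⊔preds=1111  new=1101  stable
  step 11. node 4  ⊔preds=0111  new=0111  old=0110  +wl: 
  step 12. node 5  ⊔preds=1111  new=0111  stable
  step 13. node 0  ⊔preds=1111  new=0101  stable

Least fixpoint reached:
  node 0: 0101
  node 1: 1111
  node 2: 1101
  node 3: 1101
  node 4: 0111
  node 5: 0111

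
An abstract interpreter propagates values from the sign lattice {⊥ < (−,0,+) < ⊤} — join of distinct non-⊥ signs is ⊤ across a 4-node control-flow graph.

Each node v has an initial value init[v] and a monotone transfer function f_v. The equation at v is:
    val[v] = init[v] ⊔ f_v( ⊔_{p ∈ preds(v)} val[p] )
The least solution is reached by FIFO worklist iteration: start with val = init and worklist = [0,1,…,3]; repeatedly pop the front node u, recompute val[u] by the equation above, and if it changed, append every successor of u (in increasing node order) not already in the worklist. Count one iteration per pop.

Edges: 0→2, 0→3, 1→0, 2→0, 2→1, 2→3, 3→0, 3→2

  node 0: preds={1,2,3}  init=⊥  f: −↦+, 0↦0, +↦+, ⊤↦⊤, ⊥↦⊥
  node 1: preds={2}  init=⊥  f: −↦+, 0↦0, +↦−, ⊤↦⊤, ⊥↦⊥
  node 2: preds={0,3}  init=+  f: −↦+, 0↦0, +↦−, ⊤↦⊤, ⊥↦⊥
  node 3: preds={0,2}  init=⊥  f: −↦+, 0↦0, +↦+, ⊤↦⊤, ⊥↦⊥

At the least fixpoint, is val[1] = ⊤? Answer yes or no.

Trace (9 dequeues):
  [1] u=0 | in + | out + | prev ⊥ | push {}
  [2] u=1 | in + | out − | prev ⊥ | push {0}
  [3] u=2 | in + | out ⊤ | prev + | push {1}
  [4] u=3 | in ⊤ | out ⊤ | prev ⊥ | push {2}
  [5] u=0 | in ⊤ | out ⊤ | prev + | push {3}
  [6] u=1 | in ⊤ | out ⊤ | prev − | push {0}
  [7] u=2 | in ⊤ | out ⊤ | ==
  [8] u=3 | in ⊤ | out ⊤ | ==
  [9] u=0 | in ⊤ | out ⊤ | ==

Converged values:
  [0] ⊤
  [1] ⊤
  [2] ⊤
  [3] ⊤

yes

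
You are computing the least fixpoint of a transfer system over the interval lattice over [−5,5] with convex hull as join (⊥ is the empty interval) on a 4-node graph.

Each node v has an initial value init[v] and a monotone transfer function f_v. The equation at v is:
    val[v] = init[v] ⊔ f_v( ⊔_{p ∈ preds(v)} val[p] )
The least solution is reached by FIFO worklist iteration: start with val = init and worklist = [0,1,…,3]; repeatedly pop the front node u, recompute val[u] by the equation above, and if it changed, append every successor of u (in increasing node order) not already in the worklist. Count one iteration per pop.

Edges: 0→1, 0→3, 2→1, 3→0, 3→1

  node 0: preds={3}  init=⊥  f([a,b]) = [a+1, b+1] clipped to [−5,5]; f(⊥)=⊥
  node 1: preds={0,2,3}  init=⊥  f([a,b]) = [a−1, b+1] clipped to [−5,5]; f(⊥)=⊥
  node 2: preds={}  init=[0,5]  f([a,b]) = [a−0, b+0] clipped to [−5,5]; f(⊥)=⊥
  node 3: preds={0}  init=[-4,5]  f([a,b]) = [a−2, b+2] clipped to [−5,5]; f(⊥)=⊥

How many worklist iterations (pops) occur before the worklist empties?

7

Trace (7 dequeues):
  [1] u=0 | in [-4,5] | out [-3,5] | prev ⊥ | push {}
  [2] u=1 | in [-4,5] | out [-5,5] | prev ⊥ | push {}
  [3] u=2 | in ⊥ | out [0,5] | ==
  [4] u=3 | in [-3,5] | out [-5,5] | prev [-4,5] | push {0,1}
  [5] u=0 | in [-5,5] | out [-4,5] | prev [-3,5] | push {3}
  [6] u=1 | in [-5,5] | out [-5,5] | ==
  [7] u=3 | in [-4,5] | out [-5,5] | ==

Converged values:
  [0] [-4,5]
  [1] [-5,5]
  [2] [0,5]
  [3] [-5,5]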